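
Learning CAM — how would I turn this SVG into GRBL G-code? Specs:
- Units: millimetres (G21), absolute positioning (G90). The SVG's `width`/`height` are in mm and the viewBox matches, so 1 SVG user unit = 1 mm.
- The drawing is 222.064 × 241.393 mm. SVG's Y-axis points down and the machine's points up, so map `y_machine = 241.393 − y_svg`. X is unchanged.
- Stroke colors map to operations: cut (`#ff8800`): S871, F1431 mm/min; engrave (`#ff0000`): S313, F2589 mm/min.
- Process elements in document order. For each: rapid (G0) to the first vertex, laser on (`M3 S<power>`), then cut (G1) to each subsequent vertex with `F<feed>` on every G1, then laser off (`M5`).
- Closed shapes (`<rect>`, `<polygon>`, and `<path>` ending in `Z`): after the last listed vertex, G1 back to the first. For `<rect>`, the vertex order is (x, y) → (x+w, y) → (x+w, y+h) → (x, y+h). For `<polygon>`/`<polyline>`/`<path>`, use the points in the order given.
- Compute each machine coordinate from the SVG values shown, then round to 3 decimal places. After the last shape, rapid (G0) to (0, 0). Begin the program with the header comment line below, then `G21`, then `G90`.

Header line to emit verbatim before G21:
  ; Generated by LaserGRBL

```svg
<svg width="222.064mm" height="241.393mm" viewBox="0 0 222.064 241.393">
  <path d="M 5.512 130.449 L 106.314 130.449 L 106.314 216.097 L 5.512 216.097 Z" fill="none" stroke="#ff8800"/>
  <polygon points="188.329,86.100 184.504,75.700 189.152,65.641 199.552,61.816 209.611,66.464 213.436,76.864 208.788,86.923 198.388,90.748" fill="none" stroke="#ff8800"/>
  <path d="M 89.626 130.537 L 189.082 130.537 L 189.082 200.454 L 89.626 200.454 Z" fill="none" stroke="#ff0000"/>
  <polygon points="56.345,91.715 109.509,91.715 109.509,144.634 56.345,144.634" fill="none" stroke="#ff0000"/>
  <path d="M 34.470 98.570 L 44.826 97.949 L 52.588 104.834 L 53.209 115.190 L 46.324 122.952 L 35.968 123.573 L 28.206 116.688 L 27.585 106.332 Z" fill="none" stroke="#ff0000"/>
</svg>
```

Since the viewBox matches the mm dimensions, user units are millimetres directly. The only transform is the Y-flip y_m = 241.393 − y_svg.

Shape 1 is a rectangle drawn with `<path>`. Its stroke #ff8800 means cut at S871, F1431. After flipping Y the toolpath is (5.512,110.944) → (106.314,110.944) → (106.314,25.296) → (5.512,25.296) → (5.512,110.944), returning to the start.

Shape 2 is a regular polygon drawn with `<polygon>`. Its stroke #ff8800 means cut at S871, F1431. After flipping Y the toolpath is (188.329,155.293) → (184.504,165.693) → (189.152,175.752) → (199.552,179.577) → (209.611,174.929) → (213.436,164.529) → (208.788,154.470) → (198.388,150.645) → (188.329,155.293), returning to the start.

Shape 3 is a rectangle drawn with `<path>`. Its stroke #ff0000 means engrave at S313, F2589. After flipping Y the toolpath is (89.626,110.856) → (189.082,110.856) → (189.082,40.939) → (89.626,40.939) → (89.626,110.856), returning to the start.

Shape 4 is a rectangle drawn with `<polygon>`. Its stroke #ff0000 means engrave at S313, F2589. After flipping Y the toolpath is (56.345,149.678) → (109.509,149.678) → (109.509,96.759) → (56.345,96.759) → (56.345,149.678), returning to the start.

Shape 5 is a regular polygon drawn with `<path>`. Its stroke #ff0000 means engrave at S313, F2589. After flipping Y the toolpath is (34.470,142.823) → (44.826,143.444) → (52.588,136.559) → (53.209,126.203) → (46.324,118.441) → (35.968,117.820) → (28.206,124.705) → (27.585,135.061) → (34.470,142.823), returning to the start.

; Generated by LaserGRBL
G21
G90
G0 X5.512 Y110.944
M3 S871
G1 X106.314 Y110.944 F1431
G1 X106.314 Y25.296 F1431
G1 X5.512 Y25.296 F1431
G1 X5.512 Y110.944 F1431
M5
G0 X188.329 Y155.293
M3 S871
G1 X184.504 Y165.693 F1431
G1 X189.152 Y175.752 F1431
G1 X199.552 Y179.577 F1431
G1 X209.611 Y174.929 F1431
G1 X213.436 Y164.529 F1431
G1 X208.788 Y154.470 F1431
G1 X198.388 Y150.645 F1431
G1 X188.329 Y155.293 F1431
M5
G0 X89.626 Y110.856
M3 S313
G1 X189.082 Y110.856 F2589
G1 X189.082 Y40.939 F2589
G1 X89.626 Y40.939 F2589
G1 X89.626 Y110.856 F2589
M5
G0 X56.345 Y149.678
M3 S313
G1 X109.509 Y149.678 F2589
G1 X109.509 Y96.759 F2589
G1 X56.345 Y96.759 F2589
G1 X56.345 Y149.678 F2589
M5
G0 X34.470 Y142.823
M3 S313
G1 X44.826 Y143.444 F2589
G1 X52.588 Y136.559 F2589
G1 X53.209 Y126.203 F2589
G1 X46.324 Y118.441 F2589
G1 X35.968 Y117.820 F2589
G1 X28.206 Y124.705 F2589
G1 X27.585 Y135.061 F2589
G1 X34.470 Y142.823 F2589
M5
G0 X0.000 Y0.000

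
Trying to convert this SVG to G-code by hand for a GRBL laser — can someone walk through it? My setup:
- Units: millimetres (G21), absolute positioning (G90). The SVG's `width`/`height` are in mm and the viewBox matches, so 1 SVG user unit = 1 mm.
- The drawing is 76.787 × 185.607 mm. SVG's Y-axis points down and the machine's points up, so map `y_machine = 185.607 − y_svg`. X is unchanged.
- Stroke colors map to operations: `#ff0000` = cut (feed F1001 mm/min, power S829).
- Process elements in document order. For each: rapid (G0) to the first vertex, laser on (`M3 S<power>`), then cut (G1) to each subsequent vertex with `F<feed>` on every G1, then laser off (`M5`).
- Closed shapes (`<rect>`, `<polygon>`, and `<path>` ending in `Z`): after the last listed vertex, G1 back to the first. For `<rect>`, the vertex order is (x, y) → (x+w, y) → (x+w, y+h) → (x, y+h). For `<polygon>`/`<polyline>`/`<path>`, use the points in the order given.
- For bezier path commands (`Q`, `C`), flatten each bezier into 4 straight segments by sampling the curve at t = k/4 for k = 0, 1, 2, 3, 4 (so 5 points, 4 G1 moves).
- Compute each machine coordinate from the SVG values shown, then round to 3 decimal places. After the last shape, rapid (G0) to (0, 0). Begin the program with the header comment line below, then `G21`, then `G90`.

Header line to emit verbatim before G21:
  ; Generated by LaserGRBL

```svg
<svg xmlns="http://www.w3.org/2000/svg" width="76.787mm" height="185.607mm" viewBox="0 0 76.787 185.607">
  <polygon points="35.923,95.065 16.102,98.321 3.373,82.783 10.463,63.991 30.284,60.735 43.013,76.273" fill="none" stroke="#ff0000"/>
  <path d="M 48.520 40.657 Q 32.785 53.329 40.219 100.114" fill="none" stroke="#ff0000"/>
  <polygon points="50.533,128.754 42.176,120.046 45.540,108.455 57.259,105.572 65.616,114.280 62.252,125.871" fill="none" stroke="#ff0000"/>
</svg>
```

viewBox `0 0 76.787 185.607` with mm width/height → 1 unit = 1 mm. Flip: y_m = 185.607 − y_svg.

**Shape 1** — `<polygon>` regular polygon, stroke `#ff0000` → cut (S829, F1001). Machine vertices: (35.923,90.542) → (16.102,87.286) → (3.373,102.824) → (10.463,121.616) → (30.284,124.872) → (43.013,109.334) → (35.923,90.542). Closed: final G1 returns to the first vertex.

**Shape 2** — `<path>` quadratic bezier, stroke `#ff0000` → cut (S829, F1001). Control points (SVG): P0=(48.520,40.657), P1=(32.785,53.329), P2=(40.219,100.114); sampled at t=k/4. Machine vertices: (48.520,144.950) → (42.101,136.482) → (38.577,123.750) → (37.950,106.753) → (40.219,85.493). Open path.

**Shape 3** — `<polygon>` regular polygon, stroke `#ff0000` → cut (S829, F1001). Machine vertices: (50.533,56.853) → (42.176,65.561) → (45.540,77.152) → (57.259,80.035) → (65.616,71.327) → (62.252,59.736) → (50.533,56.853). Closed: final G1 returns to the first vertex.

; Generated by LaserGRBL
G21
G90
G0 X35.923 Y90.542
M3 S829
G1 X16.102 Y87.286 F1001
G1 X3.373 Y102.824 F1001
G1 X10.463 Y121.616 F1001
G1 X30.284 Y124.872 F1001
G1 X43.013 Y109.334 F1001
G1 X35.923 Y90.542 F1001
M5
G0 X48.520 Y144.950
M3 S829
G1 X42.101 Y136.482 F1001
G1 X38.577 Y123.750 F1001
G1 X37.950 Y106.753 F1001
G1 X40.219 Y85.493 F1001
M5
G0 X50.533 Y56.853
M3 S829
G1 X42.176 Y65.561 F1001
G1 X45.540 Y77.152 F1001
G1 X57.259 Y80.035 F1001
G1 X65.616 Y71.327 F1001
G1 X62.252 Y59.736 F1001
G1 X50.533 Y56.853 F1001
M5
G0 X0.000 Y0.000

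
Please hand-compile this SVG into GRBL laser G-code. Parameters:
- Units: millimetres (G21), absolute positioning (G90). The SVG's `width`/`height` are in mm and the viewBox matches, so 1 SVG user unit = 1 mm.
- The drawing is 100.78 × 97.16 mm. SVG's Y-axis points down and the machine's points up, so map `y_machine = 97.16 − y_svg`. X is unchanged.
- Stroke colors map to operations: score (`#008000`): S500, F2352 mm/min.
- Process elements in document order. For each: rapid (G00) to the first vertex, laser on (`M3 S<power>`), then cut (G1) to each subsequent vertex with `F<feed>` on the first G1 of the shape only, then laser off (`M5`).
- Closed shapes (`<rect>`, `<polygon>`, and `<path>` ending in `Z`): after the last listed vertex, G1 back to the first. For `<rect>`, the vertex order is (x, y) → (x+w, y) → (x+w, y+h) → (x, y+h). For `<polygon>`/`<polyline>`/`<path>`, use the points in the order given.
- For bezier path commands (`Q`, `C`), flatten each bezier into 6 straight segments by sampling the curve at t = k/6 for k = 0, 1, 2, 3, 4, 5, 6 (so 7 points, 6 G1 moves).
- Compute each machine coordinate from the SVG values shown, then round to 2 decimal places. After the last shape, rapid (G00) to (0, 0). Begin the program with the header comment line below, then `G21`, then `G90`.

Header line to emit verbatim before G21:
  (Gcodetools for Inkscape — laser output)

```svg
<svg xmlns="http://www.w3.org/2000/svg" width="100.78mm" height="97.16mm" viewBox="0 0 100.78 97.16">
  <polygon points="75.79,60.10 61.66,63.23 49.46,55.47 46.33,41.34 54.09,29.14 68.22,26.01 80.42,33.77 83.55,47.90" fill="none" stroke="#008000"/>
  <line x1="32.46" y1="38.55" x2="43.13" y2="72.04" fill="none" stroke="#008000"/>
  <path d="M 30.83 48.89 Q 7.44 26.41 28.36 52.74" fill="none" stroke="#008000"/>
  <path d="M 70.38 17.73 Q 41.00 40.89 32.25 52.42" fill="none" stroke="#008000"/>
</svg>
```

Since the viewBox matches the mm dimensions, user units are millimetres directly. The only transform is the Y-flip y_m = 97.16 − y_svg.

Shape 1 is a regular polygon drawn with `<polygon>`. Its stroke #008000 means score at S500, F2352. After flipping Y the toolpath is (75.79,37.06) → (61.66,33.93) → (49.46,41.69) → (46.33,55.82) → (54.09,68.02) → (68.22,71.15) → (80.42,63.39) → (83.55,49.26) → (75.79,37.06), returning to the start.

Shape 2 is a line segment drawn with `<line>`. Its stroke #008000 means score at S500, F2352. After flipping Y the toolpath is (32.46,58.61) → (43.13,25.12).

Shape 3 is a quadratic bezier drawn with `<path>`. Its stroke #008000 means score at S500, F2352. After flipping Y the toolpath is (30.83,48.27) → (24.26,54.41) → (20.16,57.83) → (18.52,58.55) → (19.34,56.55) → (22.62,51.84) → (28.36,44.42).

Shape 4 is a quadratic bezier drawn with `<path>`. Its stroke #008000 means score at S500, F2352. After flipping Y the toolpath is (70.38,79.43) → (61.16,72.03) → (53.09,65.28) → (46.16,59.18) → (40.38,53.72) → (35.74,48.91) → (32.25,44.74).

(Gcodetools for Inkscape — laser output)
G21
G90
G00 X75.79 Y37.06
M3 S500
G1 X61.66 Y33.93 F2352
G1 X49.46 Y41.69
G1 X46.33 Y55.82
G1 X54.09 Y68.02
G1 X68.22 Y71.15
G1 X80.42 Y63.39
G1 X83.55 Y49.26
G1 X75.79 Y37.06
M5
G00 X32.46 Y58.61
M3 S500
G1 X43.13 Y25.12 F2352
M5
G00 X30.83 Y48.27
M3 S500
G1 X24.26 Y54.41 F2352
G1 X20.16 Y57.83
G1 X18.52 Y58.55
G1 X19.34 Y56.55
G1 X22.62 Y51.84
G1 X28.36 Y44.42
M5
G00 X70.38 Y79.43
M3 S500
G1 X61.16 Y72.03 F2352
G1 X53.09 Y65.28
G1 X46.16 Y59.18
G1 X40.38 Y53.72
G1 X35.74 Y48.91
G1 X32.25 Y44.74
M5
G00 X0.00 Y0.00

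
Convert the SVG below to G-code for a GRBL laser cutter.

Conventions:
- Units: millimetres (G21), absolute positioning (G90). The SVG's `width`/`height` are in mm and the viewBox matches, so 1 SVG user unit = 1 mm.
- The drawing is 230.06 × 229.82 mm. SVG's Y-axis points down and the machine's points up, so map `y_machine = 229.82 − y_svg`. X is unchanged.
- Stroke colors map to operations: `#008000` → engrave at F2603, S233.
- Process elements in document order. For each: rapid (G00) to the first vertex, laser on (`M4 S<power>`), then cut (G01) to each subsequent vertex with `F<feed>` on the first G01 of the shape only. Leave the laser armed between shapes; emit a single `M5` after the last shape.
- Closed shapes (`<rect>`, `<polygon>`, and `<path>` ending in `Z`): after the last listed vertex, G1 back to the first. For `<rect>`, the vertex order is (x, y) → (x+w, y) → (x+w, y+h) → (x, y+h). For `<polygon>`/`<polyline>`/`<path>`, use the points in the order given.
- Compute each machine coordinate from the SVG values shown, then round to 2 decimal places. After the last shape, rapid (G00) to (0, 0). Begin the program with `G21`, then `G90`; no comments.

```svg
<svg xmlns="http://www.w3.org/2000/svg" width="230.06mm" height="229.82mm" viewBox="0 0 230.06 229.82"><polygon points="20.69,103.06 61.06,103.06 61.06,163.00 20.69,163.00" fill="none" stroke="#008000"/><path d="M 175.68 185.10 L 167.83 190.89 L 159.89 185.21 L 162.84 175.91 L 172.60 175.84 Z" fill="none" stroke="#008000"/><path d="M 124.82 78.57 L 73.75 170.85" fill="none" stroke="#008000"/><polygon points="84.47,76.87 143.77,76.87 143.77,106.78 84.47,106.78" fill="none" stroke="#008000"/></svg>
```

G21
G90
G00 X20.69 Y126.76
M4 S233
G01 X61.06 Y126.76 F2603
G01 X61.06 Y66.82
G01 X20.69 Y66.82
G01 X20.69 Y126.76
G00 X175.68 Y44.72
M4 S233
G01 X167.83 Y38.93 F2603
G01 X159.89 Y44.61
G01 X162.84 Y53.91
G01 X172.60 Y53.98
G01 X175.68 Y44.72
G00 X124.82 Y151.25
M4 S233
G01 X73.75 Y58.97 F2603
G00 X84.47 Y152.95
M4 S233
G01 X143.77 Y152.95 F2603
G01 X143.77 Y123.04
G01 X84.47 Y123.04
G01 X84.47 Y152.95
M5
G00 X0.00 Y0.00

viewBox `0 0 230.06 229.82` with mm width/height → 1 unit = 1 mm. Flip: y_m = 229.82 − y_svg.

**Shape 1** — `<polygon>` rectangle, stroke `#008000` → engrave (S233, F2603). Machine vertices: (20.69,126.76) → (61.06,126.76) → (61.06,66.82) → (20.69,66.82) → (20.69,126.76). Closed: final G1 returns to the first vertex.

**Shape 2** — `<path>` regular polygon, stroke `#008000` → engrave (S233, F2603). Machine vertices: (175.68,44.72) → (167.83,38.93) → (159.89,44.61) → (162.84,53.91) → (172.60,53.98) → (175.68,44.72). Closed: final G1 returns to the first vertex.

**Shape 3** — `<path>` line segment, stroke `#008000` → engrave (S233, F2603). Machine vertices: (124.82,151.25) → (73.75,58.97). Open path.

**Shape 4** — `<polygon>` rectangle, stroke `#008000` → engrave (S233, F2603). Machine vertices: (84.47,152.95) → (143.77,152.95) → (143.77,123.04) → (84.47,123.04) → (84.47,152.95). Closed: final G1 returns to the first vertex.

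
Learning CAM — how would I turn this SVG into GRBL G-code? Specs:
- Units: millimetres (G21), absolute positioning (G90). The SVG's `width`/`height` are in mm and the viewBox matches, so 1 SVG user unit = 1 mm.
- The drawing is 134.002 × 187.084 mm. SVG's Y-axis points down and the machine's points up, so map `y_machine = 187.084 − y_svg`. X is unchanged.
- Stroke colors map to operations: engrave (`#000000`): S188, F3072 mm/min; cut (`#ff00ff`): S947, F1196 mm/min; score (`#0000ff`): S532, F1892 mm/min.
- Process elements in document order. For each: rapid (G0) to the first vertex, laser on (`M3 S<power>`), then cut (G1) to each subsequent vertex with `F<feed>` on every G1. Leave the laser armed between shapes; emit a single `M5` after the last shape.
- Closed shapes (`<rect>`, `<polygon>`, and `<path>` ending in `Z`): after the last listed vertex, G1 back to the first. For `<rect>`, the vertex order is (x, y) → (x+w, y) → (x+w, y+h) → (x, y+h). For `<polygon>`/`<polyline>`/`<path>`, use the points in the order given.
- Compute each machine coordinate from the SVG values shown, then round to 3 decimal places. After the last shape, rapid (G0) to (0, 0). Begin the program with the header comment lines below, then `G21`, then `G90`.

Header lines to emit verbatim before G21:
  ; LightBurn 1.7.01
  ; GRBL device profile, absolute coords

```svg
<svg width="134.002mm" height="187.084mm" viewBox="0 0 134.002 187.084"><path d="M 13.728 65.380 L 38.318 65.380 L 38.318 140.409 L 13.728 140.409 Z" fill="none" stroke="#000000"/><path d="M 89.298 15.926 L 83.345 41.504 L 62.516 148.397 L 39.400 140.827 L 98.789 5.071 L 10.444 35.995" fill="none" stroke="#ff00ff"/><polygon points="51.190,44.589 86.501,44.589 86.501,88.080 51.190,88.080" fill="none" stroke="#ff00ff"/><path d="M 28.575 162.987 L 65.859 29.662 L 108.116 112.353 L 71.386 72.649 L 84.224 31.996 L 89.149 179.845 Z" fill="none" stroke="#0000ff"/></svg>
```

; LightBurn 1.7.01
; GRBL device profile, absolute coords
G21
G90
G0 X13.728 Y121.704
M3 S188
G1 X38.318 Y121.704 F3072
G1 X38.318 Y46.675 F3072
G1 X13.728 Y46.675 F3072
G1 X13.728 Y121.704 F3072
G0 X89.298 Y171.158
M3 S947
G1 X83.345 Y145.580 F1196
G1 X62.516 Y38.687 F1196
G1 X39.400 Y46.257 F1196
G1 X98.789 Y182.013 F1196
G1 X10.444 Y151.089 F1196
G0 X51.190 Y142.495
M3 S947
G1 X86.501 Y142.495 F1196
G1 X86.501 Y99.004 F1196
G1 X51.190 Y99.004 F1196
G1 X51.190 Y142.495 F1196
G0 X28.575 Y24.097
M3 S532
G1 X65.859 Y157.422 F1892
G1 X108.116 Y74.731 F1892
G1 X71.386 Y114.435 F1892
G1 X84.224 Y155.088 F1892
G1 X89.149 Y7.239 F1892
G1 X28.575 Y24.097 F1892
M5
G0 X0.000 Y0.000

Since the viewBox matches the mm dimensions, user units are millimetres directly. The only transform is the Y-flip y_m = 187.084 − y_svg.

Shape 1 is a rectangle drawn with `<path>`. Its stroke #000000 means engrave at S188, F3072. After flipping Y the toolpath is (13.728,121.704) → (38.318,121.704) → (38.318,46.675) → (13.728,46.675) → (13.728,121.704), returning to the start.

Shape 2 is a open polyline drawn with `<path>`. Its stroke #ff00ff means cut at S947, F1196. After flipping Y the toolpath is (89.298,171.158) → (83.345,145.580) → (62.516,38.687) → (39.400,46.257) → (98.789,182.013) → (10.444,151.089).

Shape 3 is a rectangle drawn with `<polygon>`. Its stroke #ff00ff means cut at S947, F1196. After flipping Y the toolpath is (51.190,142.495) → (86.501,142.495) → (86.501,99.004) → (51.190,99.004) → (51.190,142.495), returning to the start.

Shape 4 is a closed polygon drawn with `<path>`. Its stroke #0000ff means score at S532, F1892. After flipping Y the toolpath is (28.575,24.097) → (65.859,157.422) → (108.116,74.731) → (71.386,114.435) → (84.224,155.088) → (89.149,7.239) → (28.575,24.097), returning to the start.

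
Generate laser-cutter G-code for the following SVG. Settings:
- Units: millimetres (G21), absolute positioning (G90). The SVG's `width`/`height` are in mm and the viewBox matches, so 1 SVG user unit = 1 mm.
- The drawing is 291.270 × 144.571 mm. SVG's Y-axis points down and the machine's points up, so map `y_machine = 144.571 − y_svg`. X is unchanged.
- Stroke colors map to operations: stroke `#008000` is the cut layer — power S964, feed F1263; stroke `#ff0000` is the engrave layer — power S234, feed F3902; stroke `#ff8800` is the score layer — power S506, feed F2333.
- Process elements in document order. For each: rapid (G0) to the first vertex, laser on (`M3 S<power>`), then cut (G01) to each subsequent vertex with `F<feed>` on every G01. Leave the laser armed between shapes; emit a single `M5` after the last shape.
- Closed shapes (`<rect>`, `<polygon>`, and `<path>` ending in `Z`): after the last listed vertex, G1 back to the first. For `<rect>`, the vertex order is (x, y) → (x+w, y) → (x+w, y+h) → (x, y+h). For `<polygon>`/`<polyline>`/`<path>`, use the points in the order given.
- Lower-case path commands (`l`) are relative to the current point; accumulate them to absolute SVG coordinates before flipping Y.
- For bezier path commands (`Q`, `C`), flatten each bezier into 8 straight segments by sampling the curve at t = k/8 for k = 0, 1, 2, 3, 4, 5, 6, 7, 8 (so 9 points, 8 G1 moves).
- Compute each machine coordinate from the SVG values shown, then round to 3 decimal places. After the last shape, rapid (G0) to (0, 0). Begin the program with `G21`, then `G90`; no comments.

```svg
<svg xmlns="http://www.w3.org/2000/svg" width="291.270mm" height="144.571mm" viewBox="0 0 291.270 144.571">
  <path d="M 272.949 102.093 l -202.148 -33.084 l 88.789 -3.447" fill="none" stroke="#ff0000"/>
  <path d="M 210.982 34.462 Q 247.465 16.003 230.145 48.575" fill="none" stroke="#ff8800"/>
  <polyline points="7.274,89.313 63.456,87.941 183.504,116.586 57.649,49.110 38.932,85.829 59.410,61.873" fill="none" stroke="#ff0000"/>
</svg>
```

G21
G90
G0 X272.949 Y42.478
M3 S234
G01 X70.801 Y75.562 F3902
G01 X159.590 Y79.009 F3902
G0 X210.982 Y110.109
M3 S506
G01 X219.262 Y113.926 F2333
G01 X225.861 Y116.149 F2333
G01 X230.778 Y116.777 F2333
G01 X234.014 Y115.810 F2333
G01 X235.569 Y113.249 F2333
G01 X235.442 Y109.093 F2333
G01 X233.634 Y103.342 F2333
G01 X230.145 Y95.996 F2333
G0 X7.274 Y55.258
M3 S234
G01 X63.456 Y56.630 F3902
G01 X183.504 Y27.985 F3902
G01 X57.649 Y95.461 F3902
G01 X38.932 Y58.742 F3902
G01 X59.410 Y82.698 F3902
M5
G0 X0.000 Y0.000

1 u = 1 mm; y_m = 144.571 − y.

[1] `<path>` open polyline, #ff0000→engrave S234 F3902: (272.949,42.478) → (70.801,75.562) → (159.590,79.009)

[2] `<path>` quadratic bezier, #ff8800→score S506 F2333: (210.982,110.109) → (219.262,113.926) → (225.861,116.149) → (230.778,116.777) → (234.014,115.810) → (235.569,113.249) → (235.442,109.093) → (233.634,103.342) → (230.145,95.996)

[3] `<polyline>` open polyline, #ff0000→engrave S234 F3902: (7.274,55.258) → (63.456,56.630) → (183.504,27.985) → (57.649,95.461) → (38.932,58.742) → (59.410,82.698)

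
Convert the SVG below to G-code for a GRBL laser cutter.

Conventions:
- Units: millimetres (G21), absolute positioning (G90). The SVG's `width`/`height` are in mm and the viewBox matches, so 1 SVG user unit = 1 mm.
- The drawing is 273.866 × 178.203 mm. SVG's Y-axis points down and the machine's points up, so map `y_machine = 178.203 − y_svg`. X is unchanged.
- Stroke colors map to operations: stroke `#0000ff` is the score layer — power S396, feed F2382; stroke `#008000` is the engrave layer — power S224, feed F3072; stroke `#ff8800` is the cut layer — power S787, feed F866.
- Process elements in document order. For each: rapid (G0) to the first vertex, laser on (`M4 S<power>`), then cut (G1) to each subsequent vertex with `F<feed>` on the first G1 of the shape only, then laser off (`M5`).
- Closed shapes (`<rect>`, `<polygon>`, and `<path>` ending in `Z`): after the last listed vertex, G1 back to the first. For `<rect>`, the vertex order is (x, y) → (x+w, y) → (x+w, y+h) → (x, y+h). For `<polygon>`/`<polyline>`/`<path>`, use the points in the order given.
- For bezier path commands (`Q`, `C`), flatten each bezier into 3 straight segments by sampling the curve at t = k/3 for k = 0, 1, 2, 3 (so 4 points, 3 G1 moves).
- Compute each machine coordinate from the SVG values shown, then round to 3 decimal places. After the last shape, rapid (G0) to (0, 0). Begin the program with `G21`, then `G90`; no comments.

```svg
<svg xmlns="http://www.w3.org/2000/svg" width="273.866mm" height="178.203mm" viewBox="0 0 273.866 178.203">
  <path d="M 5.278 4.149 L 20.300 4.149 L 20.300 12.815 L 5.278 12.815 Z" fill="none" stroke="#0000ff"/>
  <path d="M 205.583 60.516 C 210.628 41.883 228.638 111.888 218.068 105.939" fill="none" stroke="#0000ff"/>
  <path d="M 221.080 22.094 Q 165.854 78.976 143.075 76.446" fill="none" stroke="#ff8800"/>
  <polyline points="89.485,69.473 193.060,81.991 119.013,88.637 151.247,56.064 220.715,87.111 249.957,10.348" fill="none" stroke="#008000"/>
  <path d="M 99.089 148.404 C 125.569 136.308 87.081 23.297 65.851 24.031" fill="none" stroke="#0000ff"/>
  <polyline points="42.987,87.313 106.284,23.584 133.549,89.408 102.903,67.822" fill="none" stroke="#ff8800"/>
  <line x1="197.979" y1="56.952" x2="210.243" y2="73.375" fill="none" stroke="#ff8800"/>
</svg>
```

G21
G90
G0 X5.278 Y174.054
M4 S396
G1 X20.300 Y174.054 F2382
G1 X20.300 Y165.388
G1 X5.278 Y165.388
G1 X5.278 Y174.054
M5
G0 X205.583 Y117.687
M4 S396
G1 X213.411 Y112.870 F2382
G1 X220.650 Y85.537
G1 X218.068 Y72.264
M5
G0 X221.080 Y156.109
M4 S787
G1 X187.868 Y124.789 F866
G1 X161.866 Y106.672
G1 X143.075 Y101.757
M5
G0 X89.485 Y108.730
M4 S224
G1 X193.060 Y96.212 F3072
G1 X119.013 Y89.566
G1 X151.247 Y122.139
G1 X220.715 Y91.092
G1 X249.957 Y167.855
M5
G0 X99.089 Y29.799
M4 S396
G1 X106.958 Y67.583 F2382
G1 X89.788 Y124.941
G1 X65.851 Y154.172
M5
G0 X42.987 Y90.890
M4 S787
G1 X106.284 Y154.619 F866
G1 X133.549 Y88.795
G1 X102.903 Y110.381
M5
G0 X197.979 Y121.251
M4 S787
G1 X210.243 Y104.828 F866
M5
G0 X0.000 Y0.000

1 u = 1 mm; y_m = 178.203 − y.

[1] `<path>` rectangle, #0000ff→score S396 F2382: (5.278,174.054) → (20.300,174.054) → (20.300,165.388) → (5.278,165.388) → (5.278,174.054) (closed)

[2] `<path>` cubic bezier, #0000ff→score S396 F2382: (205.583,117.687) → (213.411,112.870) → (220.650,85.537) → (218.068,72.264)

[3] `<path>` quadratic bezier, #ff8800→cut S787 F866: (221.080,156.109) → (187.868,124.789) → (161.866,106.672) → (143.075,101.757)

[4] `<polyline>` open polyline, #008000→engrave S224 F3072: (89.485,108.730) → (193.060,96.212) → (119.013,89.566) → (151.247,122.139) → (220.715,91.092) → (249.957,167.855)

[5] `<path>` cubic bezier, #0000ff→score S396 F2382: (99.089,29.799) → (106.958,67.583) → (89.788,124.941) → (65.851,154.172)

[6] `<polyline>` open polyline, #ff8800→cut S787 F866: (42.987,90.890) → (106.284,154.619) → (133.549,88.795) → (102.903,110.381)

[7] `<line>` line segment, #ff8800→cut S787 F866: (197.979,121.251) → (210.243,104.828)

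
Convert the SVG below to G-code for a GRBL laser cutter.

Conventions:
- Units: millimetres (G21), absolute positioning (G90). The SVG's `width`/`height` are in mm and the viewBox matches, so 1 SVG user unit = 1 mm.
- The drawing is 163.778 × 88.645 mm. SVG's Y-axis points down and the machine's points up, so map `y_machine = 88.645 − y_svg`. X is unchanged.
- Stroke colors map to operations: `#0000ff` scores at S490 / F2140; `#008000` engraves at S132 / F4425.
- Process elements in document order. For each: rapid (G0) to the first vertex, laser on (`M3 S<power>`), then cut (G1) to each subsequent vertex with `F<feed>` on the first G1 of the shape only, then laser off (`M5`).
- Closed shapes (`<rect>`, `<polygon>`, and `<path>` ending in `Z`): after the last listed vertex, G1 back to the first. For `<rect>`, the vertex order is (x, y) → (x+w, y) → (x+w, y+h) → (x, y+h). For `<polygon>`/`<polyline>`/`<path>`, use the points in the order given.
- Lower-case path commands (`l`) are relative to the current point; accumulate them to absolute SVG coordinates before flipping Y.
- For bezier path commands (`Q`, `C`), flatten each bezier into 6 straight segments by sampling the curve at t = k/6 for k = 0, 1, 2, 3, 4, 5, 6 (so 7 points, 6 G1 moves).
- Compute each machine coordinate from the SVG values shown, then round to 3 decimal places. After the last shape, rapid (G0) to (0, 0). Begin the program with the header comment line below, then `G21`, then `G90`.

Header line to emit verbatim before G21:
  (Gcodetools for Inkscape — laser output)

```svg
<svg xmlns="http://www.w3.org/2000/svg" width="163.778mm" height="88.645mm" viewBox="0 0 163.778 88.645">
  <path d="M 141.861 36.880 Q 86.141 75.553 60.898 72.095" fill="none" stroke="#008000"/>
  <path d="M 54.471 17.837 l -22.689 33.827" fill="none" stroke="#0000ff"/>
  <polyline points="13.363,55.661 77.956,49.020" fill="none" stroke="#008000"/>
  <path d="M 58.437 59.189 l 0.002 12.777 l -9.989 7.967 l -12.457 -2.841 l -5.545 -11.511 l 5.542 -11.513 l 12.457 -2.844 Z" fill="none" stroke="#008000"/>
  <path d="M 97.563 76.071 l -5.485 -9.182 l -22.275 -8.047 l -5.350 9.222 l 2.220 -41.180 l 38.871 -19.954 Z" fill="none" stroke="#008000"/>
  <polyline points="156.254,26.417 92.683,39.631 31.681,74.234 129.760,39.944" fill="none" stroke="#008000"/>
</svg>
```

Since the viewBox matches the mm dimensions, user units are millimetres directly. The only transform is the Y-flip y_m = 88.645 − y_svg.

Shape 1 is a quadratic bezier drawn with `<path>`. Its stroke #008000 means engrave at S132, F4425. After flipping Y the toolpath is (141.861,51.765) → (124.134,40.044) → (108.101,30.664) → (93.760,23.625) → (81.113,18.926) → (70.159,16.568) → (60.898,16.550).

Shape 2 is a line segment drawn with `<path>`. Its stroke #0000ff means score at S490, F2140. After flipping Y the toolpath is (54.471,70.808) → (31.782,36.981).

Shape 3 is a line segment drawn with `<polyline>`. Its stroke #008000 means engrave at S132, F4425. After flipping Y the toolpath is (13.363,32.984) → (77.956,39.625).

Shape 4 is a regular polygon drawn with `<path>`. Its stroke #008000 means engrave at S132, F4425. After flipping Y the toolpath is (58.437,29.456) → (58.439,16.679) → (48.450,8.712) → (35.993,11.553) → (30.448,23.064) → (35.990,34.577) → (48.447,37.421) → (58.437,29.456), returning to the start.

Shape 5 is a closed polygon drawn with `<path>`. Its stroke #008000 means engrave at S132, F4425. After flipping Y the toolpath is (97.563,12.574) → (92.078,21.756) → (69.803,29.803) → (64.453,20.581) → (66.673,61.761) → (105.544,81.715) → (97.563,12.574), returning to the start.

Shape 6 is a open polyline drawn with `<polyline>`. Its stroke #008000 means engrave at S132, F4425. After flipping Y the toolpath is (156.254,62.228) → (92.683,49.014) → (31.681,14.411) → (129.760,48.701).

(Gcodetools for Inkscape — laser output)
G21
G90
G0 X141.861 Y51.765
M3 S132
G1 X124.134 Y40.044 F4425
G1 X108.101 Y30.664
G1 X93.760 Y23.625
G1 X81.113 Y18.926
G1 X70.159 Y16.568
G1 X60.898 Y16.550
M5
G0 X54.471 Y70.808
M3 S490
G1 X31.782 Y36.981 F2140
M5
G0 X13.363 Y32.984
M3 S132
G1 X77.956 Y39.625 F4425
M5
G0 X58.437 Y29.456
M3 S132
G1 X58.439 Y16.679 F4425
G1 X48.450 Y8.712
G1 X35.993 Y11.553
G1 X30.448 Y23.064
G1 X35.990 Y34.577
G1 X48.447 Y37.421
G1 X58.437 Y29.456
M5
G0 X97.563 Y12.574
M3 S132
G1 X92.078 Y21.756 F4425
G1 X69.803 Y29.803
G1 X64.453 Y20.581
G1 X66.673 Y61.761
G1 X105.544 Y81.715
G1 X97.563 Y12.574
M5
G0 X156.254 Y62.228
M3 S132
G1 X92.683 Y49.014 F4425
G1 X31.681 Y14.411
G1 X129.760 Y48.701
M5
G0 X0.000 Y0.000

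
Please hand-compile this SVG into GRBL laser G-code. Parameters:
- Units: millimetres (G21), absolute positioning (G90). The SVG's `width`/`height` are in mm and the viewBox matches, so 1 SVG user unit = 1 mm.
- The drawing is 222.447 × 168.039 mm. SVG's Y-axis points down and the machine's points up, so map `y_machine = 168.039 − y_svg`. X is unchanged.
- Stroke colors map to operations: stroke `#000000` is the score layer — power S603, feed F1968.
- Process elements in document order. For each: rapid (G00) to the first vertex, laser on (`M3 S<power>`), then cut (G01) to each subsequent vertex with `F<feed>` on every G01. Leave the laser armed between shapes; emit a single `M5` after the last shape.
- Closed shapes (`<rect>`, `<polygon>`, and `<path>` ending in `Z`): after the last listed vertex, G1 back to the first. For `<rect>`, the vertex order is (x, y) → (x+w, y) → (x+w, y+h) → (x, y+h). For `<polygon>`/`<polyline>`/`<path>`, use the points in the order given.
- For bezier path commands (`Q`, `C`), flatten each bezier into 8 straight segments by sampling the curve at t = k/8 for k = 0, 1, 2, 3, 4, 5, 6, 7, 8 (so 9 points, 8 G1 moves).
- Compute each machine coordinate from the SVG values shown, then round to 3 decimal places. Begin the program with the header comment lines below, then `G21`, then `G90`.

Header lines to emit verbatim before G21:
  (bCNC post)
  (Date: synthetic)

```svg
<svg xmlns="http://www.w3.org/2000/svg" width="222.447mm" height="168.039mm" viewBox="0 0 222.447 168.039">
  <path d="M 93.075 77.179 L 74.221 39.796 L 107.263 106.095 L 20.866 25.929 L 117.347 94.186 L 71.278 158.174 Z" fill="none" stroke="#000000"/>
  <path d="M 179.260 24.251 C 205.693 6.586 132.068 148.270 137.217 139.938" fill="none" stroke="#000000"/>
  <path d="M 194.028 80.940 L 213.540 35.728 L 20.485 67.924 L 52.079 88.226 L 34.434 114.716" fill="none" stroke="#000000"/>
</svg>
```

(bCNC post)
(Date: synthetic)
G21
G90
G00 X93.075 Y90.860
M3 S603
G01 X74.221 Y128.243 F1968
G01 X107.263 Y61.944 F1968
G01 X20.866 Y142.110 F1968
G01 X117.347 Y73.853 F1968
G01 X71.278 Y9.865 F1968
G01 X93.075 Y90.860 F1968
G00 X179.260 Y143.788
M3 S603
G01 X184.831 Y143.547 F1968
G01 X183.118 Y131.993 F1968
G01 X176.216 Y112.750 F1968
G01 X166.220 Y89.444 F1968
G01 X155.227 Y65.701 F1968
G01 X145.331 Y45.146 F1968
G01 X138.629 Y31.404 F1968
G01 X137.217 Y28.101 F1968
G00 X194.028 Y87.099
M3 S603
G01 X213.540 Y132.311 F1968
G01 X20.485 Y100.115 F1968
G01 X52.079 Y79.813 F1968
G01 X34.434 Y53.323 F1968
M5

1 u = 1 mm; y_m = 168.039 − y.

[1] `<path>` closed polygon, #000000→score S603 F1968: (93.075,90.860) → (74.221,128.243) → (107.263,61.944) → (20.866,142.110) → (117.347,73.853) → (71.278,9.865) → (93.075,90.860) (closed)

[2] `<path>` cubic bezier, #000000→score S603 F1968: (179.260,143.788) → (184.831,143.547) → (183.118,131.993) → (176.216,112.750) → (166.220,89.444) → (155.227,65.701) → (145.331,45.146) → (138.629,31.404) → (137.217,28.101)

[3] `<path>` open polyline, #000000→score S603 F1968: (194.028,87.099) → (213.540,132.311) → (20.485,100.115) → (52.079,79.813) → (34.434,53.323)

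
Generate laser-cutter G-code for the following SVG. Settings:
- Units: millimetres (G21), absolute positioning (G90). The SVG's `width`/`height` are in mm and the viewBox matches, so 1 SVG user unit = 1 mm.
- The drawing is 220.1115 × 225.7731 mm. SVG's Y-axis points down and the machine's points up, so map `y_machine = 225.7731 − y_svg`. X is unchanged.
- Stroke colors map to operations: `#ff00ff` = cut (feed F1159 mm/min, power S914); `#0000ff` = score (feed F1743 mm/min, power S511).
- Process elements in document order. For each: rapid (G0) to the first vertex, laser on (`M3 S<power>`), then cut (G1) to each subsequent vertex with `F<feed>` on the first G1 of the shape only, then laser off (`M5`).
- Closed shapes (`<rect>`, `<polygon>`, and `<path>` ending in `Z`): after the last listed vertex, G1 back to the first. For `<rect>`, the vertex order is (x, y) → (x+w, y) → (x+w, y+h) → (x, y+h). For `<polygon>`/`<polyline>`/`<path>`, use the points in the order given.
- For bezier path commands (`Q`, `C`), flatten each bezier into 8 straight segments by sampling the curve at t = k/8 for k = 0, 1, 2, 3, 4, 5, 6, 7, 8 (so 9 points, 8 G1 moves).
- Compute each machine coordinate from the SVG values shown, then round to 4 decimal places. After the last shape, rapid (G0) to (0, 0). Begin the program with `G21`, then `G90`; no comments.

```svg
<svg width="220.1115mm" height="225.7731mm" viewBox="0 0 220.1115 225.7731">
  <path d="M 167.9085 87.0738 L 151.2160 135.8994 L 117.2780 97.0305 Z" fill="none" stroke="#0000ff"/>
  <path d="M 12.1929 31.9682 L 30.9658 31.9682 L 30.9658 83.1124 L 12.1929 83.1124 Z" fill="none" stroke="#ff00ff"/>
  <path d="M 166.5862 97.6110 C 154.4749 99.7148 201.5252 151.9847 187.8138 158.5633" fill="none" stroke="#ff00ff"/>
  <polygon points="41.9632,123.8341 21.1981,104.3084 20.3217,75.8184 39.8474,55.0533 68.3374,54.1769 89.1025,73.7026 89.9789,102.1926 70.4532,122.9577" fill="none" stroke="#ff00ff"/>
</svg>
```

G21
G90
G0 X167.9085 Y138.6993
M3 S511
G1 X151.2160 Y89.8737 F1743
G1 X117.2780 Y128.7426
G1 X167.9085 Y138.6993
M5
G0 X12.1929 Y193.8049
M3 S914
G1 X30.9658 Y193.8049 F1159
G1 X30.9658 Y142.6607
G1 X12.1929 Y142.6607
G1 X12.1929 Y193.8049
M5
G0 X166.5862 Y128.1621
M3 S914
G1 X164.5834 Y125.2089 F1159
G1 X166.7217 Y118.6759
G1 X171.5957 Y109.6865
G1 X177.8000 Y99.3640
G1 X183.9294 Y88.8318
G1 X188.5783 Y79.2131
G1 X190.3416 Y71.6313
G1 X187.8138 Y67.2098
M5
G0 X41.9632 Y101.9390
M3 S914
G1 X21.1981 Y121.4647 F1159
G1 X20.3217 Y149.9547
G1 X39.8474 Y170.7198
G1 X68.3374 Y171.5962
G1 X89.1025 Y152.0705
G1 X89.9789 Y123.5805
G1 X70.4532 Y102.8154
G1 X41.9632 Y101.9390
M5
G0 X0.0000 Y0.0000

Since the viewBox matches the mm dimensions, user units are millimetres directly. The only transform is the Y-flip y_m = 225.7731 − y_svg.

Shape 1 is a regular polygon drawn with `<path>`. Its stroke #0000ff means score at S511, F1743. After flipping Y the toolpath is (167.9085,138.6993) → (151.2160,89.8737) → (117.2780,128.7426) → (167.9085,138.6993), returning to the start.

Shape 2 is a rectangle drawn with `<path>`. Its stroke #ff00ff means cut at S914, F1159. After flipping Y the toolpath is (12.1929,193.8049) → (30.9658,193.8049) → (30.9658,142.6607) → (12.1929,142.6607) → (12.1929,193.8049), returning to the start.

Shape 3 is a cubic bezier drawn with `<path>`. Its stroke #ff00ff means cut at S914, F1159. After flipping Y the toolpath is (166.5862,128.1621) → (164.5834,125.2089) → (166.7217,118.6759) → (171.5957,109.6865) → (177.8000,99.3640) → (183.9294,88.8318) → (188.5783,79.2131) → (190.3416,71.6313) → (187.8138,67.2098).

Shape 4 is a regular polygon drawn with `<polygon>`. Its stroke #ff00ff means cut at S914, F1159. After flipping Y the toolpath is (41.9632,101.9390) → (21.1981,121.4647) → (20.3217,149.9547) → (39.8474,170.7198) → (68.3374,171.5962) → (89.1025,152.0705) → (89.9789,123.5805) → (70.4532,102.8154) → (41.9632,101.9390), returning to the start.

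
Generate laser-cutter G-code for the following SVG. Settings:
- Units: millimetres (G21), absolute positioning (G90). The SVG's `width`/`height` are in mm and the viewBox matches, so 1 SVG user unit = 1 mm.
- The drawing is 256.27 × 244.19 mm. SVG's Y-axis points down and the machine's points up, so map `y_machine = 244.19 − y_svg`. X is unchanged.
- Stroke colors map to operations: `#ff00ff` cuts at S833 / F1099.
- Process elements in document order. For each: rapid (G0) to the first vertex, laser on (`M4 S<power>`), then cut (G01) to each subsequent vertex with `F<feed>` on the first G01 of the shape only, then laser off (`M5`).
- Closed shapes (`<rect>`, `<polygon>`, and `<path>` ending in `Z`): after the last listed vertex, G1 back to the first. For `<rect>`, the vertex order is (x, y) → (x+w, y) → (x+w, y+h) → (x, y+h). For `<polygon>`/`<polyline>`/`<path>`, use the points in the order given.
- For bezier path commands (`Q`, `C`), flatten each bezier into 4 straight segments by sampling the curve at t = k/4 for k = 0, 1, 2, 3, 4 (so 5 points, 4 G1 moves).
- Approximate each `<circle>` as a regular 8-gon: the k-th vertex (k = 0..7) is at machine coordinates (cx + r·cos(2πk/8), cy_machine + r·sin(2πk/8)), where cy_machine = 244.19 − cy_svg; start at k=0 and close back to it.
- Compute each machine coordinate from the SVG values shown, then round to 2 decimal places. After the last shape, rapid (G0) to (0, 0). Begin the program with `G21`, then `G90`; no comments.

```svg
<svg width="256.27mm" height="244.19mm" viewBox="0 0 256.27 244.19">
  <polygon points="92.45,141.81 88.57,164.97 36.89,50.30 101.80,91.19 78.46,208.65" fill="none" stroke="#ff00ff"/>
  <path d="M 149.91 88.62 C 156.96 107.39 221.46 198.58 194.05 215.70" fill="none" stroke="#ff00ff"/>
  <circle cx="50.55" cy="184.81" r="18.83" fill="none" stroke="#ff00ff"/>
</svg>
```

viewBox `0 0 256.27 244.19` with mm width/height → 1 unit = 1 mm. Flip: y_m = 244.19 − y_svg.

**Shape 1** — `<polygon>` closed polygon, stroke `#ff00ff` → cut (S833, F1099). Machine vertices: (92.45,102.38) → (88.57,79.22) → (36.89,193.89) → (101.80,153.00) → (78.46,35.54) → (92.45,102.38). Closed: final G1 returns to the first vertex.

**Shape 2** — `<path>` cubic bezier, stroke `#ff00ff` → cut (S833, F1099). Control points (SVG): P0=(149.91,88.62), P1=(156.96,107.39), P2=(221.46,198.58), P3=(194.05,215.70); sampled at t=k/4. Machine vertices: (149.91,155.57) → (163.64,130.20) → (184.90,91.41) → (199.71,52.93) → (194.05,28.49). Open path.

**Shape 3** — `<circle>` circle, stroke `#ff00ff` → cut (S833, F1099). Machine vertices: (69.38,59.38) → (63.86,72.69) → (50.55,78.21) → (37.24,72.69) → (31.72,59.38) → (37.24,46.07) → (50.55,40.55) → (63.86,46.07) → (69.38,59.38). Closed: final G1 returns to the first vertex.

G21
G90
G0 X92.45 Y102.38
M4 S833
G01 X88.57 Y79.22 F1099
G01 X36.89 Y193.89
G01 X101.80 Y153.00
G01 X78.46 Y35.54
G01 X92.45 Y102.38
M5
G0 X149.91 Y155.57
M4 S833
G01 X163.64 Y130.20 F1099
G01 X184.90 Y91.41
G01 X199.71 Y52.93
G01 X194.05 Y28.49
M5
G0 X69.38 Y59.38
M4 S833
G01 X63.86 Y72.69 F1099
G01 X50.55 Y78.21
G01 X37.24 Y72.69
G01 X31.72 Y59.38
G01 X37.24 Y46.07
G01 X50.55 Y40.55
G01 X63.86 Y46.07
G01 X69.38 Y59.38
M5
G0 X0.00 Y0.00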